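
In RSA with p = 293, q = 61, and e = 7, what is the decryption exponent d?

φ(n) = (p−1)(q−1) = 292·60 = 17520.
Need d with 7·d ≡ 1 (mod 17520). Apply the extended Euclidean algorithm:
17520 = 2502*7 + 6
7 = 1*6 + 1
6 = 6*1 + 0
Back-substitute:
1 = 7 − 6
1 = −17520 + 2503·7
So 7·2503 ≡ 1 (mod 17520), hence d = 2503.

2503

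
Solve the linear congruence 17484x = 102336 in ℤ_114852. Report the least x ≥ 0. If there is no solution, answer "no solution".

4972

First find gcd(17484, 114852):
114852 = 6×17484 + 9948
17484 = 1×9948 + 7536
9948 = 1×7536 + 2412
7536 = 3×2412 + 300
2412 = 8×300 + 12
300 = 25×12 + 0
gcd = 12 and 12 | 102336, so solutions exist. Divide through by 12: 1457x ≡ 8528 (mod 9571).
Now find 1457⁻¹ mod 9571:
9571 = 6*1457 + 829
1457 = 1*829 + 628
829 = 1*628 + 201
628 = 3*201 + 25
201 = 8*25 + 1
25 = 25*1 + 0
Back-substitute:
1 = 201 − 8·25
1 = −8·628 + 25·201
1 = 25·829 − 33·628
1 = −33·1457 + 58·829
1 = 58·9571 − 381·1457
So 1457·(-381) ≡ 1 (mod 9571), i.e. 1457⁻¹ ≡ 9190.
Then x ≡ 9190·8528 ≡ 4972 (mod 9571); the smallest non-negative solution is x = 4972.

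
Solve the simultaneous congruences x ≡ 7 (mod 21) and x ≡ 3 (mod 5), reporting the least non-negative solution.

28

Write x = 7 + 21·k. Then 21·k ≡ 3 − 7 ≡ 1 (mod 5).
Need 21⁻¹ mod 5. Extended Euclid on (5, 1):
5 = 5×1 + 0
21⁻¹ ≡ 1 (mod 5), so k ≡ 1·1 ≡ 1 (mod 5).
x = 7 + 21·1 = 28.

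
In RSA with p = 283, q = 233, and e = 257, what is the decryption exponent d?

φ(n) = (p−1)(q−1) = 282·232 = 65424.
Need d with 257·d ≡ 1 (mod 65424). Apply the extended Euclidean algorithm:
65424 = 254·257 + 146
257 = 1·146 + 111
146 = 1·111 + 35
111 = 3·35 + 6
35 = 5·6 + 5
6 = 1·5 + 1
5 = 5·1 + 0
Back-substitute:
1 = 6 − 5
1 = −35 + 6·6
1 = 6·111 − 19·35
1 = −19·146 + 25·111
1 = 25·257 − 44·146
1 = −44·65424 + 11201·257
So 257·11201 ≡ 1 (mod 65424), hence d = 11201.

11201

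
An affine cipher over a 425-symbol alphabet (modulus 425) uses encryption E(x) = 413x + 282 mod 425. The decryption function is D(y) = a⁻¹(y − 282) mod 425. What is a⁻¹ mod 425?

gcd(425, 413) by repeated division:
425 = 1*413 + 12
413 = 34*12 + 5
12 = 2*5 + 2
5 = 2*2 + 1
2 = 2*1 + 0
gcd = 1, so the inverse exists. Back-substitute:
1 = 5 − 2·2
1 = −2·12 + 5·5
1 = 5·413 − 172·12
1 = −172·425 + 177·413
So 413·177 ≡ 1 (mod 425).

177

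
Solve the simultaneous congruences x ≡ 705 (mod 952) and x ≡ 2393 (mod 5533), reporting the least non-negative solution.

Write x = 705 + 952·k. Then 952·k ≡ 2393 − 705 ≡ 1688 (mod 5533).
Need 952⁻¹ mod 5533. Extended Euclid on (5533, 952):
5533 = 5·952 + 773
952 = 1·773 + 179
773 = 4·179 + 57
179 = 3·57 + 8
57 = 7·8 + 1
8 = 8·1 + 0
Back-substitute:
1 = 57 − 7·8
1 = −7·179 + 22·57
1 = 22·773 − 95·179
1 = −95·952 + 117·773
1 = 117·5533 − 680·952
952⁻¹ ≡ 4853 (mod 5533), so k ≡ 4853·1688 ≡ 3024 (mod 5533).
x = 705 + 952·3024 = 2879553.

2879553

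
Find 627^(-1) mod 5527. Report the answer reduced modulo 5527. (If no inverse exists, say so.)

Apply the Euclidean algorithm to 5527 and 627:
5527 = 8·627 + 511
627 = 1·511 + 116
511 = 4·116 + 47
116 = 2·47 + 22
47 = 2·22 + 3
22 = 7·3 + 1
3 = 3·1 + 0
The gcd is 1. Working backward:
1 = 22 − 7·3
1 = −7·47 + 15·22
1 = 15·116 − 37·47
1 = −37·511 + 163·116
1 = 163·627 − 200·511
1 = −200·5527 + 1763·627
So 627·1763 ≡ 1 (mod 5527).

1763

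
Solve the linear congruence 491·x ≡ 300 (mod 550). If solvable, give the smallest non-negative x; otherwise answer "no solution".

200

First find gcd(491, 550):
550 = 1×491 + 59
491 = 8×59 + 19
59 = 3×19 + 2
19 = 9×2 + 1
2 = 2×1 + 0
gcd = 1, so a unique solution mod 550 exists.
Back-substitute for the Bézout coefficients:
1 = 19 − 9·2
1 = −9·59 + 28·19
1 = 28·491 − 233·59
1 = −233·550 + 261·491
So 491·(261) ≡ 1 (mod 550), giving 491⁻¹ ≡ 261.
x ≡ 491⁻¹·300 ≡ 261·300 ≡ 200 (mod 550).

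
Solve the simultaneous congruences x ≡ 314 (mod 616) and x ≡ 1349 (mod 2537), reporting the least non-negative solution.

Write x = 314 + 616·k. Then 616·k ≡ 1349 − 314 ≡ 1035 (mod 2537).
Need 616⁻¹ mod 2537. Extended Euclid on (2537, 616):
2537 = 4·616 + 73
616 = 8·73 + 32
73 = 2·32 + 9
32 = 3·9 + 5
9 = 1·5 + 4
5 = 1·4 + 1
4 = 4·1 + 0
Back-substitute:
1 = 5 − 4
1 = −9 + 2·5
1 = 2·32 − 7·9
1 = −7·73 + 16·32
1 = 16·616 − 135·73
1 = −135·2537 + 556·616
616⁻¹ ≡ 556 (mod 2537), so k ≡ 556·1035 ≡ 2098 (mod 2537).
x = 314 + 616·2098 = 1292682.

1292682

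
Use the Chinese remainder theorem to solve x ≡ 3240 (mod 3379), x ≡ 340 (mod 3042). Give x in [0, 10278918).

4091830

Write x = 3240 + 3379·k. Then 3379·k ≡ 340 − 3240 ≡ 142 (mod 3042).
Need 3379⁻¹ mod 3042. Extended Euclid on (3042, 337):
3042 = 9*337 + 9
337 = 37*9 + 4
9 = 2*4 + 1
4 = 4*1 + 0
Back-substitute:
1 = 9 − 2·4
1 = −2·337 + 75·9
1 = 75·3042 − 677·337
3379⁻¹ ≡ 2365 (mod 3042), so k ≡ 2365·142 ≡ 1210 (mod 3042).
x = 3240 + 3379·1210 = 4091830.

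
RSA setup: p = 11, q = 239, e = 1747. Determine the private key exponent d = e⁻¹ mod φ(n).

1143

φ(n) = (p−1)(q−1) = 10·238 = 2380.
Need d with 1747·d ≡ 1 (mod 2380). Apply the extended Euclidean algorithm:
2380 = 1*1747 + 633
1747 = 2*633 + 481
633 = 1*481 + 152
481 = 3*152 + 25
152 = 6*25 + 2
25 = 12*2 + 1
2 = 2*1 + 0
Back-substitute:
1 = 25 − 12·2
1 = −12·152 + 73·25
1 = 73·481 − 231·152
1 = −231·633 + 304·481
1 = 304·1747 − 839·633
1 = −839·2380 + 1143·1747
So 1747·1143 ≡ 1 (mod 2380), hence d = 1143.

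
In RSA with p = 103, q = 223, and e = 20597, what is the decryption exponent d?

19613

φ(n) = (p−1)(q−1) = 102·222 = 22644.
Need d with 20597·d ≡ 1 (mod 22644). Apply the extended Euclidean algorithm:
22644 = 1·20597 + 2047
20597 = 10·2047 + 127
2047 = 16·127 + 15
127 = 8·15 + 7
15 = 2·7 + 1
7 = 7·1 + 0
Back-substitute:
1 = 15 − 2·7
1 = −2·127 + 17·15
1 = 17·2047 − 274·127
1 = −274·20597 + 2757·2047
1 = 2757·22644 − 3031·20597
So 20597·(-3031) ≡ 1 (mod 22644), hence d ≡ -3031 ≡ 19613 (mod 22644).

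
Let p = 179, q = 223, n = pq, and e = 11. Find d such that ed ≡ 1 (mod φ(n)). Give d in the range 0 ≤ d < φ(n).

φ(n) = (p−1)(q−1) = 178·222 = 39516.
Need d with 11·d ≡ 1 (mod 39516). Apply the extended Euclidean algorithm:
39516 = 3592·11 + 4
11 = 2·4 + 3
4 = 1·3 + 1
3 = 3·1 + 0
Back-substitute:
1 = 4 − 3
1 = −11 + 3·4
1 = 3·39516 − 10777·11
So 11·(-10777) ≡ 1 (mod 39516), hence d ≡ -10777 ≡ 28739 (mod 39516).

28739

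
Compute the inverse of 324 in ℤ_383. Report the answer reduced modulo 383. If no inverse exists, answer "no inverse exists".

Run Euclid on (383, 324):
383 = 1·324 + 59
324 = 5·59 + 29
59 = 2·29 + 1
29 = 29·1 + 0
The gcd is 1. Working backward:
1 = 59 − 2·29
1 = −2·324 + 11·59
1 = 11·383 − 13·324
Thus 324·(-13) ≡ 1 (mod 383); reducing, -13 mod 383 = 370.

370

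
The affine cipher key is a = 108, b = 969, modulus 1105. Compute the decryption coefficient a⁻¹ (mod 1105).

Extended Euclidean algorithm:
1105 = 10×108 + 25
108 = 4×25 + 8
25 = 3×8 + 1
8 = 8×1 + 0
Since gcd(108, 1105) = 1, back-substitute to write 1 as a combination:
1 = 25 − 3·8
1 = −3·108 + 13·25
1 = 13·1105 − 133·108
Hence 108⁻¹ ≡ -133 ≡ 972 (mod 1105).

972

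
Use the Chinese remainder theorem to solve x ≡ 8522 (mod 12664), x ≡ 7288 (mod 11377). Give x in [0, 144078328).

Write x = 8522 + 12664·k. Then 12664·k ≡ 7288 − 8522 ≡ 10143 (mod 11377).
Need 12664⁻¹ mod 11377. Extended Euclid on (11377, 1287):
11377 = 8×1287 + 1081
1287 = 1×1081 + 206
1081 = 5×206 + 51
206 = 4×51 + 2
51 = 25×2 + 1
2 = 2×1 + 0
Back-substitute:
1 = 51 − 25·2
1 = −25·206 + 101·51
1 = 101·1081 − 530·206
1 = −530·1287 + 631·1081
1 = 631·11377 − 5578·1287
12664⁻¹ ≡ 5799 (mod 11377), so k ≡ 5799·10143 ≡ 167 (mod 11377).
x = 8522 + 12664·167 = 2123410.

2123410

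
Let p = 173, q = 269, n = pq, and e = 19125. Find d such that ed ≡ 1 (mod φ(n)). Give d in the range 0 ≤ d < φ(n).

φ(n) = (p−1)(q−1) = 172·268 = 46096.
Need d with 19125·d ≡ 1 (mod 46096). Apply the extended Euclidean algorithm:
46096 = 2*19125 + 7846
19125 = 2*7846 + 3433
7846 = 2*3433 + 980
3433 = 3*980 + 493
980 = 1*493 + 487
493 = 1*487 + 6
487 = 81*6 + 1
6 = 6*1 + 0
Back-substitute:
1 = 487 − 81·6
1 = −81·493 + 82·487
1 = 82·980 − 163·493
1 = −163·3433 + 571·980
1 = 571·7846 − 1305·3433
1 = −1305·19125 + 3181·7846
1 = 3181·46096 − 7667·19125
So 19125·(-7667) ≡ 1 (mod 46096), hence d ≡ -7667 ≡ 38429 (mod 46096).

38429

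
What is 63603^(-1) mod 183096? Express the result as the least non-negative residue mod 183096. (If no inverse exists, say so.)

Compute gcd(63603, 183096):
183096 = 2·63603 + 55890
63603 = 1·55890 + 7713
55890 = 7·7713 + 1899
7713 = 4·1899 + 117
1899 = 16·117 + 27
117 = 4·27 + 9
27 = 3·9 + 0
Since gcd = 9 > 1, 63603 is not a unit mod 183096.

no inverse exists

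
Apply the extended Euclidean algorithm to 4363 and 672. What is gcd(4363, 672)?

Euclidean algorithm:
4363 = 6×672 + 331
672 = 2×331 + 10
331 = 33×10 + 1
10 = 10×1 + 0
gcd(4363, 672) = 1.
Working backward:
1 = 331 − 33·10
1 = −33·672 + 67·331
1 = 67·4363 − 435·672
So 1 = (67)·4363 + (-435)·672.

1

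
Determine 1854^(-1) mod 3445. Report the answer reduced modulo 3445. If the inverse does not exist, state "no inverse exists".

Extended Euclidean algorithm:
3445 = 1·1854 + 1591
1854 = 1·1591 + 263
1591 = 6·263 + 13
263 = 20·13 + 3
13 = 4·3 + 1
3 = 3·1 + 0
The gcd is 1. Working backward:
1 = 13 − 4·3
1 = −4·263 + 81·13
1 = 81·1591 − 490·263
1 = −490·1854 + 571·1591
1 = 571·3445 − 1061·1854
Hence 1854⁻¹ ≡ -1061 ≡ 2384 (mod 3445).

2384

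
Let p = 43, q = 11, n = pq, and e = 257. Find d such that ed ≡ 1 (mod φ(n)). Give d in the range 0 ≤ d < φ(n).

353

φ(n) = (p−1)(q−1) = 42·10 = 420.
Need d with 257·d ≡ 1 (mod 420). Apply the extended Euclidean algorithm:
420 = 1×257 + 163
257 = 1×163 + 94
163 = 1×94 + 69
94 = 1×69 + 25
69 = 2×25 + 19
25 = 1×19 + 6
19 = 3×6 + 1
6 = 6×1 + 0
Back-substitute:
1 = 19 − 3·6
1 = −3·25 + 4·19
1 = 4·69 − 11·25
1 = −11·94 + 15·69
1 = 15·163 − 26·94
1 = −26·257 + 41·163
1 = 41·420 − 67·257
So 257·(-67) ≡ 1 (mod 420), hence d ≡ -67 ≡ 353 (mod 420).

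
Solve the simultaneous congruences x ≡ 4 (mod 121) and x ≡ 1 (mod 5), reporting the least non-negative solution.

Write x = 4 + 121·k. Then 121·k ≡ 1 − 4 ≡ 2 (mod 5).
Need 121⁻¹ mod 5. Extended Euclid on (5, 1):
5 = 5*1 + 0
121⁻¹ ≡ 1 (mod 5), so k ≡ 1·2 ≡ 2 (mod 5).
x = 4 + 121·2 = 246.

246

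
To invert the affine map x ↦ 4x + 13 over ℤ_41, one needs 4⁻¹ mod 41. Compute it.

31

Apply the Euclidean algorithm to 41 and 4:
41 = 10·4 + 1
4 = 4·1 + 0
The gcd is 1. Working backward:
1 = 41 − 10·4
Thus 4·(-10) ≡ 1 (mod 41); reducing, -10 mod 41 = 31.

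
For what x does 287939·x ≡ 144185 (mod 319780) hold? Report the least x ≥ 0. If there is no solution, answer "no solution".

139935

First find gcd(287939, 319780):
319780 = 1×287939 + 31841
287939 = 9×31841 + 1370
31841 = 23×1370 + 331
1370 = 4×331 + 46
331 = 7×46 + 9
46 = 5×9 + 1
9 = 9×1 + 0
gcd = 1, so a unique solution mod 319780 exists.
Back-substitute for the Bézout coefficients:
1 = 46 − 5·9
1 = −5·331 + 36·46
1 = 36·1370 − 149·331
1 = −149·31841 + 3463·1370
1 = 3463·287939 − 31316·31841
1 = −31316·319780 + 34779·287939
So 287939·(34779) ≡ 1 (mod 319780), giving 287939⁻¹ ≡ 34779.
x ≡ 287939⁻¹·144185 ≡ 34779·144185 ≡ 139935 (mod 319780).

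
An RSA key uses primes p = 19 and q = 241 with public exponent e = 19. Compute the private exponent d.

1819

φ(n) = (p−1)(q−1) = 18·240 = 4320.
Need d with 19·d ≡ 1 (mod 4320). Apply the extended Euclidean algorithm:
4320 = 227×19 + 7
19 = 2×7 + 5
7 = 1×5 + 2
5 = 2×2 + 1
2 = 2×1 + 0
Back-substitute:
1 = 5 − 2·2
1 = −2·7 + 3·5
1 = 3·19 − 8·7
1 = −8·4320 + 1819·19
So 19·1819 ≡ 1 (mod 4320), hence d = 1819.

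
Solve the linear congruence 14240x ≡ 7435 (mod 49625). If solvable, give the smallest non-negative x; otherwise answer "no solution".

9469

First find gcd(14240, 49625):
49625 = 3×14240 + 6905
14240 = 2×6905 + 430
6905 = 16×430 + 25
430 = 17×25 + 5
25 = 5×5 + 0
gcd = 5 and 5 | 7435, so solutions exist. Divide through by 5: 2848x ≡ 1487 (mod 9925).
Now find 2848⁻¹ mod 9925:
9925 = 3·2848 + 1381
2848 = 2·1381 + 86
1381 = 16·86 + 5
86 = 17·5 + 1
5 = 5·1 + 0
Back-substitute:
1 = 86 − 17·5
1 = −17·1381 + 273·86
1 = 273·2848 − 563·1381
1 = −563·9925 + 1962·2848
So 2848⁻¹ ≡ 1962 (mod 9925).
Then x ≡ 1962·1487 ≡ 9469 (mod 9925); the smallest non-negative solution is x = 9469.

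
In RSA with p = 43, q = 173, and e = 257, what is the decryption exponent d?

φ(n) = (p−1)(q−1) = 42·172 = 7224.
Need d with 257·d ≡ 1 (mod 7224). Apply the extended Euclidean algorithm:
7224 = 28·257 + 28
257 = 9·28 + 5
28 = 5·5 + 3
5 = 1·3 + 2
3 = 1·2 + 1
2 = 2·1 + 0
Back-substitute:
1 = 3 − 2
1 = −5 + 2·3
1 = 2·28 − 11·5
1 = −11·257 + 101·28
1 = 101·7224 − 2839·257
So 257·(-2839) ≡ 1 (mod 7224), hence d ≡ -2839 ≡ 4385 (mod 7224).

4385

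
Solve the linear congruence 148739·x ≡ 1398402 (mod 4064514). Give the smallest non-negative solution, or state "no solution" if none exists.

3077928

First find gcd(148739, 4064514):
4064514 = 27·148739 + 48561
148739 = 3·48561 + 3056
48561 = 15·3056 + 2721
3056 = 1·2721 + 335
2721 = 8·335 + 41
335 = 8·41 + 7
41 = 5·7 + 6
7 = 1·6 + 1
6 = 6·1 + 0
gcd = 1, so a unique solution mod 4064514 exists.
Back-substitute for the Bézout coefficients:
1 = 7 − 6
1 = −41 + 6·7
1 = 6·335 − 49·41
1 = −49·2721 + 398·335
1 = 398·3056 − 447·2721
1 = −447·48561 + 7103·3056
1 = 7103·148739 − 21756·48561
1 = −21756·4064514 + 594515·148739
So 148739·(594515) ≡ 1 (mod 4064514), giving 148739⁻¹ ≡ 594515.
x ≡ 148739⁻¹·1398402 ≡ 594515·1398402 ≡ 3077928 (mod 4064514).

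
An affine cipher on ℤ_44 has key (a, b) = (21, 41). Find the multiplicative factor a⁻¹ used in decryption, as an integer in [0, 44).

Extended Euclidean algorithm:
44 = 2×21 + 2
21 = 10×2 + 1
2 = 2×1 + 0
gcd = 1, so the inverse exists. Back-substitute:
1 = 21 − 10·2
1 = −10·44 + 21·21
So 21·21 ≡ 1 (mod 44).

21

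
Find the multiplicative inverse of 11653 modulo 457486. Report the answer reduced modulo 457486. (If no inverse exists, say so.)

134109

Apply the Euclidean algorithm to 457486 and 11653:
457486 = 39·11653 + 3019
11653 = 3·3019 + 2596
3019 = 1·2596 + 423
2596 = 6·423 + 58
423 = 7·58 + 17
58 = 3·17 + 7
17 = 2·7 + 3
7 = 2·3 + 1
3 = 3·1 + 0
gcd = 1, so the inverse exists. Back-substitute:
1 = 7 − 2·3
1 = −2·17 + 5·7
1 = 5·58 − 17·17
1 = −17·423 + 124·58
1 = 124·2596 − 761·423
1 = −761·3019 + 885·2596
1 = 885·11653 − 3416·3019
1 = −3416·457486 + 134109·11653
So 11653·134109 ≡ 1 (mod 457486).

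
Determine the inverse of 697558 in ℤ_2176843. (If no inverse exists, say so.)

1831782

gcd(2176843, 697558) by repeated division:
2176843 = 3*697558 + 84169
697558 = 8*84169 + 24206
84169 = 3*24206 + 11551
24206 = 2*11551 + 1104
11551 = 10*1104 + 511
1104 = 2*511 + 82
511 = 6*82 + 19
82 = 4*19 + 6
19 = 3*6 + 1
6 = 6*1 + 0
Since gcd(697558, 2176843) = 1, back-substitute to write 1 as a combination:
1 = 19 − 3·6
1 = −3·82 + 13·19
1 = 13·511 − 81·82
1 = −81·1104 + 175·511
1 = 175·11551 − 1831·1104
1 = −1831·24206 + 3837·11551
1 = 3837·84169 − 13342·24206
1 = −13342·697558 + 110573·84169
1 = 110573·2176843 − 345061·697558
So 697558·(-345061) ≡ 1 (mod 2176843), and -345061 ≡ 1831782 (mod 2176843).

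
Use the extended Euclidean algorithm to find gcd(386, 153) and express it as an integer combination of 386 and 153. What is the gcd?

Apply Euclid's algorithm to 386 and 153:
386 = 2*153 + 80
153 = 1*80 + 73
80 = 1*73 + 7
73 = 10*7 + 3
7 = 2*3 + 1
3 = 3*1 + 0
gcd(386, 153) = 1.
Back-substituting:
1 = 7 − 2·3
1 = −2·73 + 21·7
1 = 21·80 − 23·73
1 = −23·153 + 44·80
1 = 44·386 − 111·153
So 1 = (44)·386 + (-111)·153.

1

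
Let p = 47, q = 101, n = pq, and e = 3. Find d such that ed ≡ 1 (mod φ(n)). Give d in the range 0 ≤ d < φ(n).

φ(n) = (p−1)(q−1) = 46·100 = 4600.
Need d with 3·d ≡ 1 (mod 4600). Apply the extended Euclidean algorithm:
4600 = 1533×3 + 1
3 = 3×1 + 0
Back-substitute:
1 = 4600 − 1533·3
So 3·(-1533) ≡ 1 (mod 4600), hence d ≡ -1533 ≡ 3067 (mod 4600).

3067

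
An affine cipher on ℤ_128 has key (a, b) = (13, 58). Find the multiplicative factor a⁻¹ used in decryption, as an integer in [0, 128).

Run Euclid on (128, 13):
128 = 9×13 + 11
13 = 1×11 + 2
11 = 5×2 + 1
2 = 2×1 + 0
The gcd is 1. Working backward:
1 = 11 − 5·2
1 = −5·13 + 6·11
1 = 6·128 − 59·13
Thus 13·(-59) ≡ 1 (mod 128); reducing, -59 mod 128 = 69.

69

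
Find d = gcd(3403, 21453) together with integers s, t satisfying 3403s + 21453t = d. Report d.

1

Euclidean algorithm:
21453 = 6×3403 + 1035
3403 = 3×1035 + 298
1035 = 3×298 + 141
298 = 2×141 + 16
141 = 8×16 + 13
16 = 1×13 + 3
13 = 4×3 + 1
3 = 3×1 + 0
gcd(3403, 21453) = 1.
Express as a combination:
1 = 13 − 4·3
1 = −4·16 + 5·13
1 = 5·141 − 44·16
1 = −44·298 + 93·141
1 = 93·1035 − 323·298
1 = −323·3403 + 1062·1035
1 = 1062·21453 − 6695·3403
So 1 = (1062)·21453 + (-6695)·3403.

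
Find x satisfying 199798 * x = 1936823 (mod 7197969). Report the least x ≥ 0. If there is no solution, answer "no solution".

First find gcd(199798, 7197969):
7197969 = 36×199798 + 5241
199798 = 38×5241 + 640
5241 = 8×640 + 121
640 = 5×121 + 35
121 = 3×35 + 16
35 = 2×16 + 3
16 = 5×3 + 1
3 = 3×1 + 0
gcd = 1, so a unique solution mod 7197969 exists.
Back-substitute for the Bézout coefficients:
1 = 16 − 5·3
1 = −5·35 + 11·16
1 = 11·121 − 38·35
1 = −38·640 + 201·121
1 = 201·5241 − 1646·640
1 = −1646·199798 + 62749·5241
1 = 62749·7197969 − 2260610·199798
So 199798·(-2260610) ≡ 1 (mod 7197969), giving 199798⁻¹ ≡ 4937359.
x ≡ 199798⁻¹·1936823 ≡ 4937359·1936823 ≡ 735197 (mod 7197969).

735197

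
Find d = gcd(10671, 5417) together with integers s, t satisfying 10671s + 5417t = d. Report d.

1

Euclidean algorithm:
10671 = 1·5417 + 5254
5417 = 1·5254 + 163
5254 = 32·163 + 38
163 = 4·38 + 11
38 = 3·11 + 5
11 = 2·5 + 1
5 = 5·1 + 0
gcd(10671, 5417) = 1.
Express as a combination:
1 = 11 − 2·5
1 = −2·38 + 7·11
1 = 7·163 − 30·38
1 = −30·5254 + 967·163
1 = 967·5417 − 997·5254
1 = −997·10671 + 1964·5417
So 1 = (-997)·10671 + (1964)·5417.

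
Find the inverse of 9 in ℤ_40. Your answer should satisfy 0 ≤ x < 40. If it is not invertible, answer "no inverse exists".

9

Apply the Euclidean algorithm to 40 and 9:
40 = 4·9 + 4
9 = 2·4 + 1
4 = 4·1 + 0
The gcd is 1. Working backward:
1 = 9 − 2·4
1 = −2·40 + 9·9
So 9·9 ≡ 1 (mod 40).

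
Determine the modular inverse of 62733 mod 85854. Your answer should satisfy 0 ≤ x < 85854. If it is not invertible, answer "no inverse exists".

no inverse exists

Compute gcd(62733, 85854):
85854 = 1·62733 + 23121
62733 = 2·23121 + 16491
23121 = 1·16491 + 6630
16491 = 2·6630 + 3231
6630 = 2·3231 + 168
3231 = 19·168 + 39
168 = 4·39 + 12
39 = 3·12 + 3
12 = 4·3 + 0
Since gcd = 3 > 1, 62733 is not a unit mod 85854.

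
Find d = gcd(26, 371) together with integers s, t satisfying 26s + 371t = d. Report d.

1

Euclidean algorithm:
371 = 14*26 + 7
26 = 3*7 + 5
7 = 1*5 + 2
5 = 2*2 + 1
2 = 2*1 + 0
gcd(26, 371) = 1.
Working backward:
1 = 5 − 2·2
1 = −2·7 + 3·5
1 = 3·26 − 11·7
1 = −11·371 + 157·26
So 1 = (-11)·371 + (157)·26.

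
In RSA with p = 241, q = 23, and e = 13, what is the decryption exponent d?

2437

φ(n) = (p−1)(q−1) = 240·22 = 5280.
Need d with 13·d ≡ 1 (mod 5280). Apply the extended Euclidean algorithm:
5280 = 406×13 + 2
13 = 6×2 + 1
2 = 2×1 + 0
Back-substitute:
1 = 13 − 6·2
1 = −6·5280 + 2437·13
So 13·2437 ≡ 1 (mod 5280), hence d = 2437.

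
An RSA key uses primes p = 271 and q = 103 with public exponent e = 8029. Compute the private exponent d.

φ(n) = (p−1)(q−1) = 270·102 = 27540.
Need d with 8029·d ≡ 1 (mod 27540). Apply the extended Euclidean algorithm:
27540 = 3·8029 + 3453
8029 = 2·3453 + 1123
3453 = 3·1123 + 84
1123 = 13·84 + 31
84 = 2·31 + 22
31 = 1·22 + 9
22 = 2·9 + 4
9 = 2·4 + 1
4 = 4·1 + 0
Back-substitute:
1 = 9 − 2·4
1 = −2·22 + 5·9
1 = 5·31 − 7·22
1 = −7·84 + 19·31
1 = 19·1123 − 254·84
1 = −254·3453 + 781·1123
1 = 781·8029 − 1816·3453
1 = −1816·27540 + 6229·8029
So 8029·6229 ≡ 1 (mod 27540), hence d = 6229.

6229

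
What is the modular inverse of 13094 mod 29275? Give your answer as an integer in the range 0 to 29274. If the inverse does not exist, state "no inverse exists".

9379

Extended Euclidean algorithm:
29275 = 2·13094 + 3087
13094 = 4·3087 + 746
3087 = 4·746 + 103
746 = 7·103 + 25
103 = 4·25 + 3
25 = 8·3 + 1
3 = 3·1 + 0
gcd = 1, so the inverse exists. Back-substitute:
1 = 25 − 8·3
1 = −8·103 + 33·25
1 = 33·746 − 239·103
1 = −239·3087 + 989·746
1 = 989·13094 − 4195·3087
1 = −4195·29275 + 9379·13094
So 13094·9379 ≡ 1 (mod 29275).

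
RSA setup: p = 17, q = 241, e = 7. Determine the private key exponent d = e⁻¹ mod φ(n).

2743

φ(n) = (p−1)(q−1) = 16·240 = 3840.
Need d with 7·d ≡ 1 (mod 3840). Apply the extended Euclidean algorithm:
3840 = 548×7 + 4
7 = 1×4 + 3
4 = 1×3 + 1
3 = 3×1 + 0
Back-substitute:
1 = 4 − 3
1 = −7 + 2·4
1 = 2·3840 − 1097·7
So 7·(-1097) ≡ 1 (mod 3840), hence d ≡ -1097 ≡ 2743 (mod 3840).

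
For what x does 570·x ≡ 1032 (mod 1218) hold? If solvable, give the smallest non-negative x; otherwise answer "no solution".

36

First find gcd(570, 1218):
1218 = 2*570 + 78
570 = 7*78 + 24
78 = 3*24 + 6
24 = 4*6 + 0
gcd = 6 and 6 | 1032, so solutions exist. Divide through by 6: 95x ≡ 172 (mod 203).
Now find 95⁻¹ mod 203:
203 = 2*95 + 13
95 = 7*13 + 4
13 = 3*4 + 1
4 = 4*1 + 0
Back-substitute:
1 = 13 − 3·4
1 = −3·95 + 22·13
1 = 22·203 − 47·95
So 95·(-47) ≡ 1 (mod 203), i.e. 95⁻¹ ≡ 156.
Then x ≡ 156·172 ≡ 36 (mod 203); the smallest non-negative solution is x = 36.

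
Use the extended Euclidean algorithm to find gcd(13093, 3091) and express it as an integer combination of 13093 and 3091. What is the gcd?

1

Repeated division:
13093 = 4*3091 + 729
3091 = 4*729 + 175
729 = 4*175 + 29
175 = 6*29 + 1
29 = 29*1 + 0
gcd(13093, 3091) = 1.
Back-substituting:
1 = 175 − 6·29
1 = −6·729 + 25·175
1 = 25·3091 − 106·729
1 = −106·13093 + 449·3091
So 1 = (-106)·13093 + (449)·3091.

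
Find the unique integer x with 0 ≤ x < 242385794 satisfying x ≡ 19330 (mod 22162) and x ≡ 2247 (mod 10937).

230149538

Write x = 19330 + 22162·k. Then 22162·k ≡ 2247 − 19330 ≡ 4791 (mod 10937).
Need 22162⁻¹ mod 10937. Extended Euclid on (10937, 288):
10937 = 37·288 + 281
288 = 1·281 + 7
281 = 40·7 + 1
7 = 7·1 + 0
Back-substitute:
1 = 281 − 40·7
1 = −40·288 + 41·281
1 = 41·10937 − 1557·288
22162⁻¹ ≡ 9380 (mod 10937), so k ≡ 9380·4791 ≡ 10384 (mod 10937).
x = 19330 + 22162·10384 = 230149538.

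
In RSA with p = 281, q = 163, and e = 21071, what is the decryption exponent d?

4271

φ(n) = (p−1)(q−1) = 280·162 = 45360.
Need d with 21071·d ≡ 1 (mod 45360). Apply the extended Euclidean algorithm:
45360 = 2×21071 + 3218
21071 = 6×3218 + 1763
3218 = 1×1763 + 1455
1763 = 1×1455 + 308
1455 = 4×308 + 223
308 = 1×223 + 85
223 = 2×85 + 53
85 = 1×53 + 32
53 = 1×32 + 21
32 = 1×21 + 11
21 = 1×11 + 10
11 = 1×10 + 1
10 = 10×1 + 0
Back-substitute:
1 = 11 − 10
1 = −21 + 2·11
1 = 2·32 − 3·21
1 = −3·53 + 5·32
1 = 5·85 − 8·53
1 = −8·223 + 21·85
1 = 21·308 − 29·223
1 = −29·1455 + 137·308
1 = 137·1763 − 166·1455
1 = −166·3218 + 303·1763
1 = 303·21071 − 1984·3218
1 = −1984·45360 + 4271·21071
So 21071·4271 ≡ 1 (mod 45360), hence d = 4271.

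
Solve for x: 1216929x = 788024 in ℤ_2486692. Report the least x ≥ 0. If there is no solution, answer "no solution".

425448

First find gcd(1216929, 2486692):
2486692 = 2·1216929 + 52834
1216929 = 23·52834 + 1747
52834 = 30·1747 + 424
1747 = 4·424 + 51
424 = 8·51 + 16
51 = 3·16 + 3
16 = 5·3 + 1
3 = 3·1 + 0
gcd = 1, so a unique solution mod 2486692 exists.
Back-substitute for the Bézout coefficients:
1 = 16 − 5·3
1 = −5·51 + 16·16
1 = 16·424 − 133·51
1 = −133·1747 + 548·424
1 = 548·52834 − 16573·1747
1 = −16573·1216929 + 381727·52834
1 = 381727·2486692 − 780027·1216929
So 1216929·(-780027) ≡ 1 (mod 2486692), giving 1216929⁻¹ ≡ 1706665.
x ≡ 1216929⁻¹·788024 ≡ 1706665·788024 ≡ 425448 (mod 2486692).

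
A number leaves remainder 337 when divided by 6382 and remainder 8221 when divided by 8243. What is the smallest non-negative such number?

Write x = 337 + 6382·k. Then 6382·k ≡ 8221 − 337 ≡ 7884 (mod 8243).
Need 6382⁻¹ mod 8243. Extended Euclid on (8243, 6382):
8243 = 1·6382 + 1861
6382 = 3·1861 + 799
1861 = 2·799 + 263
799 = 3·263 + 10
263 = 26·10 + 3
10 = 3·3 + 1
3 = 3·1 + 0
Back-substitute:
1 = 10 − 3·3
1 = −3·263 + 79·10
1 = 79·799 − 240·263
1 = −240·1861 + 559·799
1 = 559·6382 − 1917·1861
1 = −1917·8243 + 2476·6382
6382⁻¹ ≡ 2476 (mod 8243), so k ≡ 2476·7884 ≡ 1360 (mod 8243).
x = 337 + 6382·1360 = 8679857.

8679857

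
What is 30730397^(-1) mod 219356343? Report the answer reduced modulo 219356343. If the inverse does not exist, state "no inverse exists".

Extended Euclidean algorithm:
219356343 = 7*30730397 + 4243564
30730397 = 7*4243564 + 1025449
4243564 = 4*1025449 + 141768
1025449 = 7*141768 + 33073
141768 = 4*33073 + 9476
33073 = 3*9476 + 4645
9476 = 2*4645 + 186
4645 = 24*186 + 181
186 = 1*181 + 5
181 = 36*5 + 1
5 = 5*1 + 0
gcd = 1, so the inverse exists. Back-substitute:
1 = 181 − 36·5
1 = −36·186 + 37·181
1 = 37·4645 − 924·186
1 = −924·9476 + 1885·4645
1 = 1885·33073 − 6579·9476
1 = −6579·141768 + 28201·33073
1 = 28201·1025449 − 203986·141768
1 = −203986·4243564 + 844145·1025449
1 = 844145·30730397 − 6113001·4243564
1 = −6113001·219356343 + 43635152·30730397
So 30730397·43635152 ≡ 1 (mod 219356343).

43635152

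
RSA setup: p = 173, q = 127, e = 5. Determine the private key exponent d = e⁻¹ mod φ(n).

8669

φ(n) = (p−1)(q−1) = 172·126 = 21672.
Need d with 5·d ≡ 1 (mod 21672). Apply the extended Euclidean algorithm:
21672 = 4334×5 + 2
5 = 2×2 + 1
2 = 2×1 + 0
Back-substitute:
1 = 5 − 2·2
1 = −2·21672 + 8669·5
So 5·8669 ≡ 1 (mod 21672), hence d = 8669.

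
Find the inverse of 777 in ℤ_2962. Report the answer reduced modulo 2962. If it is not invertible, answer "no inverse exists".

1197

Run Euclid on (2962, 777):
2962 = 3×777 + 631
777 = 1×631 + 146
631 = 4×146 + 47
146 = 3×47 + 5
47 = 9×5 + 2
5 = 2×2 + 1
2 = 2×1 + 0
The gcd is 1. Working backward:
1 = 5 − 2·2
1 = −2·47 + 19·5
1 = 19·146 − 59·47
1 = −59·631 + 255·146
1 = 255·777 − 314·631
1 = −314·2962 + 1197·777
So 777·1197 ≡ 1 (mod 2962).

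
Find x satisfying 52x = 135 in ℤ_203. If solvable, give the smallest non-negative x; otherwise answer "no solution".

108

First find gcd(52, 203):
203 = 3·52 + 47
52 = 1·47 + 5
47 = 9·5 + 2
5 = 2·2 + 1
2 = 2·1 + 0
gcd = 1, so a unique solution mod 203 exists.
Back-substitute for the Bézout coefficients:
1 = 5 − 2·2
1 = −2·47 + 19·5
1 = 19·52 − 21·47
1 = −21·203 + 82·52
So 52·(82) ≡ 1 (mod 203), giving 52⁻¹ ≡ 82.
x ≡ 52⁻¹·135 ≡ 82·135 ≡ 108 (mod 203).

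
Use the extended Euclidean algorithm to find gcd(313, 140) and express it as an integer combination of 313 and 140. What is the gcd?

1

Repeated division:
313 = 2·140 + 33
140 = 4·33 + 8
33 = 4·8 + 1
8 = 8·1 + 0
gcd(313, 140) = 1.
Working backward:
1 = 33 − 4·8
1 = −4·140 + 17·33
1 = 17·313 − 38·140
So 1 = (17)·313 + (-38)·140.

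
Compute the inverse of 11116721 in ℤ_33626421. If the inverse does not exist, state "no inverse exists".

28983614

Extended Euclidean algorithm:
33626421 = 3·11116721 + 276258
11116721 = 40·276258 + 66401
276258 = 4·66401 + 10654
66401 = 6·10654 + 2477
10654 = 4·2477 + 746
2477 = 3·746 + 239
746 = 3·239 + 29
239 = 8·29 + 7
29 = 4·7 + 1
7 = 7·1 + 0
The gcd is 1. Working backward:
1 = 29 − 4·7
1 = −4·239 + 33·29
1 = 33·746 − 103·239
1 = −103·2477 + 342·746
1 = 342·10654 − 1471·2477
1 = −1471·66401 + 9168·10654
1 = 9168·276258 − 38143·66401
1 = −38143·11116721 + 1534888·276258
1 = 1534888·33626421 − 4642807·11116721
Thus 11116721·(-4642807) ≡ 1 (mod 33626421); reducing, -4642807 mod 33626421 = 28983614.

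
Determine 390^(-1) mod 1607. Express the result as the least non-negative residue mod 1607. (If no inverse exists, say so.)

1265

gcd(1607, 390) by repeated division:
1607 = 4×390 + 47
390 = 8×47 + 14
47 = 3×14 + 5
14 = 2×5 + 4
5 = 1×4 + 1
4 = 4×1 + 0
Since gcd(390, 1607) = 1, back-substitute to write 1 as a combination:
1 = 5 − 4
1 = −14 + 3·5
1 = 3·47 − 10·14
1 = −10·390 + 83·47
1 = 83·1607 − 342·390
Thus 390·(-342) ≡ 1 (mod 1607); reducing, -342 mod 1607 = 1265.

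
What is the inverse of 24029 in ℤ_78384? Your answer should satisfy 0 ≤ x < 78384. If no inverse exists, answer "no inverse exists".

Apply the Euclidean algorithm to 78384 and 24029:
78384 = 3·24029 + 6297
24029 = 3·6297 + 5138
6297 = 1·5138 + 1159
5138 = 4·1159 + 502
1159 = 2·502 + 155
502 = 3·155 + 37
155 = 4·37 + 7
37 = 5·7 + 2
7 = 3·2 + 1
2 = 2·1 + 0
The gcd is 1. Working backward:
1 = 7 − 3·2
1 = −3·37 + 16·7
1 = 16·155 − 67·37
1 = −67·502 + 217·155
1 = 217·1159 − 501·502
1 = −501·5138 + 2221·1159
1 = 2221·6297 − 2722·5138
1 = −2722·24029 + 10387·6297
1 = 10387·78384 − 33883·24029
So 24029·(-33883) ≡ 1 (mod 78384), and -33883 ≡ 44501 (mod 78384).

44501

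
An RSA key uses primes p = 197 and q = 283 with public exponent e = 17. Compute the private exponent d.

φ(n) = (p−1)(q−1) = 196·282 = 55272.
Need d with 17·d ≡ 1 (mod 55272). Apply the extended Euclidean algorithm:
55272 = 3251×17 + 5
17 = 3×5 + 2
5 = 2×2 + 1
2 = 2×1 + 0
Back-substitute:
1 = 5 − 2·2
1 = −2·17 + 7·5
1 = 7·55272 − 22759·17
So 17·(-22759) ≡ 1 (mod 55272), hence d ≡ -22759 ≡ 32513 (mod 55272).

32513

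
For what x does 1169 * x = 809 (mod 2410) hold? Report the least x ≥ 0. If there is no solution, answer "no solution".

First find gcd(1169, 2410):
2410 = 2*1169 + 72
1169 = 16*72 + 17
72 = 4*17 + 4
17 = 4*4 + 1
4 = 4*1 + 0
gcd = 1, so a unique solution mod 2410 exists.
Back-substitute for the Bézout coefficients:
1 = 17 − 4·4
1 = −4·72 + 17·17
1 = 17·1169 − 276·72
1 = −276·2410 + 569·1169
So 1169·(569) ≡ 1 (mod 2410), giving 1169⁻¹ ≡ 569.
x ≡ 1169⁻¹·809 ≡ 569·809 ≡ 11 (mod 2410).

11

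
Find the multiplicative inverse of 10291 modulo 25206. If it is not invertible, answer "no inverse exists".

24481

gcd(25206, 10291) by repeated division:
25206 = 2·10291 + 4624
10291 = 2·4624 + 1043
4624 = 4·1043 + 452
1043 = 2·452 + 139
452 = 3·139 + 35
139 = 3·35 + 34
35 = 1·34 + 1
34 = 34·1 + 0
gcd = 1, so the inverse exists. Back-substitute:
1 = 35 − 34
1 = −139 + 4·35
1 = 4·452 − 13·139
1 = −13·1043 + 30·452
1 = 30·4624 − 133·1043
1 = −133·10291 + 296·4624
1 = 296·25206 − 725·10291
Hence 10291⁻¹ ≡ -725 ≡ 24481 (mod 25206).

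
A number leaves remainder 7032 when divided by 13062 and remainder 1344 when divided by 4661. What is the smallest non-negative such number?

2070828

Write x = 7032 + 13062·k. Then 13062·k ≡ 1344 − 7032 ≡ 3634 (mod 4661).
Need 13062⁻¹ mod 4661. Extended Euclid on (4661, 3740):
4661 = 1×3740 + 921
3740 = 4×921 + 56
921 = 16×56 + 25
56 = 2×25 + 6
25 = 4×6 + 1
6 = 6×1 + 0
Back-substitute:
1 = 25 − 4·6
1 = −4·56 + 9·25
1 = 9·921 − 148·56
1 = −148·3740 + 601·921
1 = 601·4661 − 749·3740
13062⁻¹ ≡ 3912 (mod 4661), so k ≡ 3912·3634 ≡ 158 (mod 4661).
x = 7032 + 13062·158 = 2070828.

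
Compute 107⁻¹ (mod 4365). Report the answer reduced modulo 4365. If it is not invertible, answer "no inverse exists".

2978

Run Euclid on (4365, 107):
4365 = 40*107 + 85
107 = 1*85 + 22
85 = 3*22 + 19
22 = 1*19 + 3
19 = 6*3 + 1
3 = 3*1 + 0
Since gcd(107, 4365) = 1, back-substitute to write 1 as a combination:
1 = 19 − 6·3
1 = −6·22 + 7·19
1 = 7·85 − 27·22
1 = −27·107 + 34·85
1 = 34·4365 − 1387·107
Thus 107·(-1387) ≡ 1 (mod 4365); reducing, -1387 mod 4365 = 2978.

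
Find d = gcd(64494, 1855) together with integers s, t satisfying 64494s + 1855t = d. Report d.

Apply Euclid's algorithm to 64494 and 1855:
64494 = 34·1855 + 1424
1855 = 1·1424 + 431
1424 = 3·431 + 131
431 = 3·131 + 38
131 = 3·38 + 17
38 = 2·17 + 4
17 = 4·4 + 1
4 = 4·1 + 0
gcd(64494, 1855) = 1.
Express as a combination:
1 = 17 − 4·4
1 = −4·38 + 9·17
1 = 9·131 − 31·38
1 = −31·431 + 102·131
1 = 102·1424 − 337·431
1 = −337·1855 + 439·1424
1 = 439·64494 − 15263·1855
So 1 = (439)·64494 + (-15263)·1855.

1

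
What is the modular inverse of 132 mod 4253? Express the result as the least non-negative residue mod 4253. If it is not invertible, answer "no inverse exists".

Apply the Euclidean algorithm to 4253 and 132:
4253 = 32*132 + 29
132 = 4*29 + 16
29 = 1*16 + 13
16 = 1*13 + 3
13 = 4*3 + 1
3 = 3*1 + 0
The gcd is 1. Working backward:
1 = 13 − 4·3
1 = −4·16 + 5·13
1 = 5·29 − 9·16
1 = −9·132 + 41·29
1 = 41·4253 − 1321·132
So 132·(-1321) ≡ 1 (mod 4253), and -1321 ≡ 2932 (mod 4253).

2932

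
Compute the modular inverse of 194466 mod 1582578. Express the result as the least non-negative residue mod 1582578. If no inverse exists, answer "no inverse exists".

no inverse exists

Compute gcd(194466, 1582578):
1582578 = 8*194466 + 26850
194466 = 7*26850 + 6516
26850 = 4*6516 + 786
6516 = 8*786 + 228
786 = 3*228 + 102
228 = 2*102 + 24
102 = 4*24 + 6
24 = 4*6 + 0
Since gcd = 6 > 1, 194466 is not a unit mod 1582578.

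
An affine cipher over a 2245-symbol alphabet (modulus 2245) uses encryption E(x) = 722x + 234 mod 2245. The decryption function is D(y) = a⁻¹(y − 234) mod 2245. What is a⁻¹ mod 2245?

1023

Extended Euclidean algorithm:
2245 = 3×722 + 79
722 = 9×79 + 11
79 = 7×11 + 2
11 = 5×2 + 1
2 = 2×1 + 0
gcd = 1, so the inverse exists. Back-substitute:
1 = 11 − 5·2
1 = −5·79 + 36·11
1 = 36·722 − 329·79
1 = −329·2245 + 1023·722
So 722·1023 ≡ 1 (mod 2245).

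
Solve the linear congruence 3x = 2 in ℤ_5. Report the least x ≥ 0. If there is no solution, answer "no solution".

First find gcd(3, 5):
5 = 1*3 + 2
3 = 1*2 + 1
2 = 2*1 + 0
gcd = 1, so a unique solution mod 5 exists.
Back-substitute for the Bézout coefficients:
1 = 3 − 2
1 = −5 + 2·3
So 3·(2) ≡ 1 (mod 5), giving 3⁻¹ ≡ 2.
x ≡ 3⁻¹·2 ≡ 2·2 ≡ 4 (mod 5).

4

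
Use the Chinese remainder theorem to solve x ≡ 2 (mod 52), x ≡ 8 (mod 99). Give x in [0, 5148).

2186

Write x = 2 + 52·k. Then 52·k ≡ 8 − 2 ≡ 6 (mod 99).
Need 52⁻¹ mod 99. Extended Euclid on (99, 52):
99 = 1·52 + 47
52 = 1·47 + 5
47 = 9·5 + 2
5 = 2·2 + 1
2 = 2·1 + 0
Back-substitute:
1 = 5 − 2·2
1 = −2·47 + 19·5
1 = 19·52 − 21·47
1 = −21·99 + 40·52
52⁻¹ ≡ 40 (mod 99), so k ≡ 40·6 ≡ 42 (mod 99).
x = 2 + 52·42 = 2186.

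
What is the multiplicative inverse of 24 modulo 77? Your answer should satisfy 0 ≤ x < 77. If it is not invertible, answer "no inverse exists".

gcd(77, 24) by repeated division:
77 = 3×24 + 5
24 = 4×5 + 4
5 = 1×4 + 1
4 = 4×1 + 0
The gcd is 1. Working backward:
1 = 5 − 4
1 = −24 + 5·5
1 = 5·77 − 16·24
Hence 24⁻¹ ≡ -16 ≡ 61 (mod 77).

61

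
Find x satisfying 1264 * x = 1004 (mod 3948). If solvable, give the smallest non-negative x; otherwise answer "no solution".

First find gcd(1264, 3948):
3948 = 3*1264 + 156
1264 = 8*156 + 16
156 = 9*16 + 12
16 = 1*12 + 4
12 = 3*4 + 0
gcd = 4 and 4 | 1004, so solutions exist. Divide through by 4: 316x ≡ 251 (mod 987).
Now find 316⁻¹ mod 987:
987 = 3·316 + 39
316 = 8·39 + 4
39 = 9·4 + 3
4 = 1·3 + 1
3 = 3·1 + 0
Back-substitute:
1 = 4 − 3
1 = −39 + 10·4
1 = 10·316 − 81·39
1 = −81·987 + 253·316
So 316⁻¹ ≡ 253 (mod 987).
Then x ≡ 253·251 ≡ 335 (mod 987); the smallest non-negative solution is x = 335.

335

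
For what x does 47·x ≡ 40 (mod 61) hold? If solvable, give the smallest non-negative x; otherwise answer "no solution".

32

First find gcd(47, 61):
61 = 1·47 + 14
47 = 3·14 + 5
14 = 2·5 + 4
5 = 1·4 + 1
4 = 4·1 + 0
gcd = 1, so a unique solution mod 61 exists.
Back-substitute for the Bézout coefficients:
1 = 5 − 4
1 = −14 + 3·5
1 = 3·47 − 10·14
1 = −10·61 + 13·47
So 47·(13) ≡ 1 (mod 61), giving 47⁻¹ ≡ 13.
x ≡ 47⁻¹·40 ≡ 13·40 ≡ 32 (mod 61).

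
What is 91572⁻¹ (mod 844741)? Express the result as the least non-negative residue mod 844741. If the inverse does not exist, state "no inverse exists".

637504

gcd(844741, 91572) by repeated division:
844741 = 9*91572 + 20593
91572 = 4*20593 + 9200
20593 = 2*9200 + 2193
9200 = 4*2193 + 428
2193 = 5*428 + 53
428 = 8*53 + 4
53 = 13*4 + 1
4 = 4*1 + 0
gcd = 1, so the inverse exists. Back-substitute:
1 = 53 − 13·4
1 = −13·428 + 105·53
1 = 105·2193 − 538·428
1 = −538·9200 + 2257·2193
1 = 2257·20593 − 5052·9200
1 = −5052·91572 + 22465·20593
1 = 22465·844741 − 207237·91572
Hence 91572⁻¹ ≡ -207237 ≡ 637504 (mod 844741).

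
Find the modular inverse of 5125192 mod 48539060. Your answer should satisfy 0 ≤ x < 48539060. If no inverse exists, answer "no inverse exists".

no inverse exists

Compute gcd(5125192, 48539060):
48539060 = 9·5125192 + 2412332
5125192 = 2·2412332 + 300528
2412332 = 8·300528 + 8108
300528 = 37·8108 + 532
8108 = 15·532 + 128
532 = 4·128 + 20
128 = 6·20 + 8
20 = 2·8 + 4
8 = 2·4 + 0
The gcd is 4, not 1, hence no inverse exists.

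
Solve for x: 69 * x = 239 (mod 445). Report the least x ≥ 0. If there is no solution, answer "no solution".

First find gcd(69, 445):
445 = 6×69 + 31
69 = 2×31 + 7
31 = 4×7 + 3
7 = 2×3 + 1
3 = 3×1 + 0
gcd = 1, so a unique solution mod 445 exists.
Back-substitute for the Bézout coefficients:
1 = 7 − 2·3
1 = −2·31 + 9·7
1 = 9·69 − 20·31
1 = −20·445 + 129·69
So 69·(129) ≡ 1 (mod 445), giving 69⁻¹ ≡ 129.
x ≡ 69⁻¹·239 ≡ 129·239 ≡ 126 (mod 445).

126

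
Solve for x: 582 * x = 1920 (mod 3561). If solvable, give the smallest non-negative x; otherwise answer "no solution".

762

First find gcd(582, 3561):
3561 = 6×582 + 69
582 = 8×69 + 30
69 = 2×30 + 9
30 = 3×9 + 3
9 = 3×3 + 0
gcd = 3 and 3 | 1920, so solutions exist. Divide through by 3: 194x ≡ 640 (mod 1187).
Now find 194⁻¹ mod 1187:
1187 = 6×194 + 23
194 = 8×23 + 10
23 = 2×10 + 3
10 = 3×3 + 1
3 = 3×1 + 0
Back-substitute:
1 = 10 − 3·3
1 = −3·23 + 7·10
1 = 7·194 − 59·23
1 = −59·1187 + 361·194
So 194⁻¹ ≡ 361 (mod 1187).
Then x ≡ 361·640 ≡ 762 (mod 1187); the smallest non-negative solution is x = 762.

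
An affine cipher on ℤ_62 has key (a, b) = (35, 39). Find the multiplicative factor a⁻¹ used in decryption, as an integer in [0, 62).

gcd(62, 35) by repeated division:
62 = 1*35 + 27
35 = 1*27 + 8
27 = 3*8 + 3
8 = 2*3 + 2
3 = 1*2 + 1
2 = 2*1 + 0
gcd = 1, so the inverse exists. Back-substitute:
1 = 3 − 2
1 = −8 + 3·3
1 = 3·27 − 10·8
1 = −10·35 + 13·27
1 = 13·62 − 23·35
So 35·(-23) ≡ 1 (mod 62), and -23 ≡ 39 (mod 62).

39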